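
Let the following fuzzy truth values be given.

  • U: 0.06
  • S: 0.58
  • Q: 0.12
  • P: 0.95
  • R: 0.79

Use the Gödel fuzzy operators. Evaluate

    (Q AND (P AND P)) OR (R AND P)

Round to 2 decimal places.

P AND P = min(a, b) on (0.95, 0.95) = 0.95
Q AND (P AND P) = min(a, b) on (0.12, 0.95) = 0.12
R AND P = min(a, b) on (0.79, 0.95) = 0.79
(Q AND (P AND P)) OR (R AND P) = max(a, b) on (0.12, 0.79) = 0.79

0.79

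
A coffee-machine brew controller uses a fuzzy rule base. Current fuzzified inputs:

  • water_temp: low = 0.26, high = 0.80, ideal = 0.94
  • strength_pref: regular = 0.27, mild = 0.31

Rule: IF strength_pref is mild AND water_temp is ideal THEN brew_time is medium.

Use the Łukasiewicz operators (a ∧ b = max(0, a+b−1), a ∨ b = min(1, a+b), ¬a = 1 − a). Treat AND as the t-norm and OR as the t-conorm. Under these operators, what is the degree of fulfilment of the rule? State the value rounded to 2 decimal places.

firing strength: mild=0.31, ideal=0.94; AND[max(0, a+b−1)] → w = 0.25

0.25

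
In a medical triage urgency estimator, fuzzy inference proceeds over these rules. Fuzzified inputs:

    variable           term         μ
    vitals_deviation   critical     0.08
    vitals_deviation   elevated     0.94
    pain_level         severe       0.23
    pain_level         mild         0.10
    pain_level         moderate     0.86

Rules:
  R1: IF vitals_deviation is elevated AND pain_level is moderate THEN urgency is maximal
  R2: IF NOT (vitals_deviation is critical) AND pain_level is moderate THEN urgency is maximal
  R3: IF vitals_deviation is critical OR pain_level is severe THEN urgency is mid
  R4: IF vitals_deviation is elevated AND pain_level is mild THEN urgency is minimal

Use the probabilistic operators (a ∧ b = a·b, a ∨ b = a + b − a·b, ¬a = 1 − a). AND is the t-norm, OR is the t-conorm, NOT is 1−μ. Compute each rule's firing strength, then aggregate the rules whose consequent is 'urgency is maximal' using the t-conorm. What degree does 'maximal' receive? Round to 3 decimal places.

R1: elevated=0.94, moderate=0.86; AND[a·b] → w = 0.8084
R2: ¬critical=1−0.08=0.92, moderate=0.86; AND[a·b] → w = 0.7912
R3: critical=0.08, severe=0.23; OR[a + b − a·b] → w = 0.2916
R4: elevated=0.94, mild=0.10; AND[a·b] → w = 0.0940
Rules with consequent 'maximal': {R1, R2} → strengths 0.8084, 0.7912
Aggregate via t-conorm [a + b − a·b]: 0.9600

0.960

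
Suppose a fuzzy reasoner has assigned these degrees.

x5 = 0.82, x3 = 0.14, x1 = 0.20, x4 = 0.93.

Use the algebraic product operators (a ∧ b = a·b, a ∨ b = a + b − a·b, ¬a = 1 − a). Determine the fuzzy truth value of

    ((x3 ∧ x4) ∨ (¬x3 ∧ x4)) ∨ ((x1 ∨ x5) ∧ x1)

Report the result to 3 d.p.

x3 ∧ x4 = a·b on (0.1400, 0.9300) = 0.1302
¬x3 = 1 − 0.1400 = 0.8600
¬x3 ∧ x4 = a·b on (0.8600, 0.9300) = 0.7998
(x3 ∧ x4) ∨ (¬x3 ∧ x4) = a + b − a·b on (0.1302, 0.7998) = 0.8259
x1 ∨ x5 = a + b − a·b on (0.2000, 0.8200) = 0.8560
(x1 ∨ x5) ∧ x1 = a·b on (0.8560, 0.2000) = 0.1712
((x3 ∧ x4) ∨ (¬x3 ∧ x4)) ∨ ((x1 ∨ x5) ∧ x1) = a + b − a·b on (0.8259, 0.1712) = 0.8557

0.856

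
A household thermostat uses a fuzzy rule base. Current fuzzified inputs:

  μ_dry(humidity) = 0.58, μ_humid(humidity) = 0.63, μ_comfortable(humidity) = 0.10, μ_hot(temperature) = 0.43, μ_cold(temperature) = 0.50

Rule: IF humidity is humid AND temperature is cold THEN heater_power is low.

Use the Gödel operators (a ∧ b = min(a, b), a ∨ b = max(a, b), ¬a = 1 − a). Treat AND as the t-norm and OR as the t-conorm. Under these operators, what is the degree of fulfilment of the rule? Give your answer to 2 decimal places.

firing strength: humid=0.63, cold=0.50; AND[min(a, b)] → w = 0.50

0.50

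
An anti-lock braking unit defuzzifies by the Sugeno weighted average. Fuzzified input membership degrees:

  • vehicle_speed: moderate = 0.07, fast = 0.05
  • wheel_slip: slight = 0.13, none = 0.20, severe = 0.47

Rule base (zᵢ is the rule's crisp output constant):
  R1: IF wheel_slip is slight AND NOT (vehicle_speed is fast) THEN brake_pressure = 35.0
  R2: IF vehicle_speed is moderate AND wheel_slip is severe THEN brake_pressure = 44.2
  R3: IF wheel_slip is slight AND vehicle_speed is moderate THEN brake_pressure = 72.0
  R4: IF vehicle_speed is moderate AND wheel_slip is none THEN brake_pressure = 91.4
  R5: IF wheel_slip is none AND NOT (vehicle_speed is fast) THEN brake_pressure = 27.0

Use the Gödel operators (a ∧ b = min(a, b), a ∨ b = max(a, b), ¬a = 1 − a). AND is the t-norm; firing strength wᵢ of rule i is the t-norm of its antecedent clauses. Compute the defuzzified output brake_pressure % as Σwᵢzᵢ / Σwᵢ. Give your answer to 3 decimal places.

45.337

R1 (z=35.0): slight=0.13, ¬fast=1−0.05=0.95; AND[min(a, b)] → w = 0.13
R2 (z=44.2): moderate=0.07, severe=0.47; AND[min(a, b)] → w = 0.07
R3 (z=72.0): slight=0.13, moderate=0.07; AND[min(a, b)] → w = 0.07
R4 (z=91.4): moderate=0.07, none=0.20; AND[min(a, b)] → w = 0.07
R5 (z=27.0): none=0.20, ¬fast=1−0.05=0.95; AND[min(a, b)] → w = 0.20
Weighted average = (0.13·35.0 + 0.07·44.2 + 0.07·72.0 + 0.07·91.4 + 0.20·27.0) / (0.13 + 0.07 + 0.07 + 0.07 + 0.20)
  = 24.4820 / 0.5400 = 45.337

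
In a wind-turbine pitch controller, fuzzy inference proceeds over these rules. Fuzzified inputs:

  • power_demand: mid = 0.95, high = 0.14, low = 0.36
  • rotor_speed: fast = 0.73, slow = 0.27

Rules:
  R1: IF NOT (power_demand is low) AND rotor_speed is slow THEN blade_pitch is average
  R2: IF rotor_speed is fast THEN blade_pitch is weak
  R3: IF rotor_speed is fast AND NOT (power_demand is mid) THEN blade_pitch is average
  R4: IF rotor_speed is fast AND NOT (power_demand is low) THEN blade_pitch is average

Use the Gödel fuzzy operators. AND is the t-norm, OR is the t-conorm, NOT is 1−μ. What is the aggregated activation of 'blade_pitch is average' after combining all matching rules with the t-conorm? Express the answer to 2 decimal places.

R1: ¬low=1−0.36=0.64, slow=0.27; AND[min(a, b)] → w = 0.27
R2: fast=0.73 → w = 0.73
R3: fast=0.73, ¬mid=1−0.95=0.05; AND[min(a, b)] → w = 0.05
R4: fast=0.73, ¬low=1−0.36=0.64; AND[min(a, b)] → w = 0.64
Rules with consequent 'average': {R1, R3, R4} → strengths 0.27, 0.05, 0.64
Aggregate via t-conorm [max(a, b)]: 0.64

0.64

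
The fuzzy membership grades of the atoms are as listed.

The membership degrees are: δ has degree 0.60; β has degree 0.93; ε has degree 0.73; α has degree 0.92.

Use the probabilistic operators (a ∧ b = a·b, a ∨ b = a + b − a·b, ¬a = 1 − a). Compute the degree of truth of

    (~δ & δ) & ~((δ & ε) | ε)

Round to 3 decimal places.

~δ = 1 − 0.6000 = 0.4000
~δ & δ = a·b on (0.4000, 0.6000) = 0.2400
δ & ε = a·b on (0.6000, 0.7300) = 0.4380
(δ & ε) | ε = a + b − a·b on (0.4380, 0.7300) = 0.8483
~((δ & ε) | ε) = 1 − 0.8483 = 0.1517
(~δ & δ) & ~((δ & ε) | ε) = a·b on (0.2400, 0.1517) = 0.0364

0.036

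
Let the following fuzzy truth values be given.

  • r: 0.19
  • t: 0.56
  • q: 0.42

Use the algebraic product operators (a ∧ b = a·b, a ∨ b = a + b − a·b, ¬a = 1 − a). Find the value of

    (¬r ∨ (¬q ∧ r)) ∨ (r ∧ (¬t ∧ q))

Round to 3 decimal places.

¬r = 1 − 0.1900 = 0.8100
¬q = 1 − 0.4200 = 0.5800
¬q ∧ r = a·b on (0.5800, 0.1900) = 0.1102
¬r ∨ (¬q ∧ r) = a + b − a·b on (0.8100, 0.1102) = 0.8309
¬t = 1 − 0.5600 = 0.4400
¬t ∧ q = a·b on (0.4400, 0.4200) = 0.1848
r ∧ (¬t ∧ q) = a·b on (0.1900, 0.1848) = 0.0351
(¬r ∨ (¬q ∧ r)) ∨ (r ∧ (¬t ∧ q)) = a + b − a·b on (0.8309, 0.0351) = 0.8369

0.837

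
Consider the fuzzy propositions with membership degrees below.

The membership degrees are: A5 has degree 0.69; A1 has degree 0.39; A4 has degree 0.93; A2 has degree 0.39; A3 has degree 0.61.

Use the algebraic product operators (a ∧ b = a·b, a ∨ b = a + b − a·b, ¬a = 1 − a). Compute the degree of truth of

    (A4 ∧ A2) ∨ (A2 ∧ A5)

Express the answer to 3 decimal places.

A4 ∧ A2 = a·b on (0.9300, 0.3900) = 0.3627
A2 ∧ A5 = a·b on (0.3900, 0.6900) = 0.2691
(A4 ∧ A2) ∨ (A2 ∧ A5) = a + b − a·b on (0.3627, 0.2691) = 0.5342

0.534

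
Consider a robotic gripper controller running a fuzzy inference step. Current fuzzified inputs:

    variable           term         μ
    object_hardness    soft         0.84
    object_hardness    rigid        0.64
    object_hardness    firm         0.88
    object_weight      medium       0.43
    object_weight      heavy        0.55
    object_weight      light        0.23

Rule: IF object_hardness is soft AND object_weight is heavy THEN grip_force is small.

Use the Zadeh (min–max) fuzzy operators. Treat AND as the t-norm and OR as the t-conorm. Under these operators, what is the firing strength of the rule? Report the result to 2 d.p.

firing strength: soft=0.84, heavy=0.55; AND[min(a, b)] → w = 0.55

0.55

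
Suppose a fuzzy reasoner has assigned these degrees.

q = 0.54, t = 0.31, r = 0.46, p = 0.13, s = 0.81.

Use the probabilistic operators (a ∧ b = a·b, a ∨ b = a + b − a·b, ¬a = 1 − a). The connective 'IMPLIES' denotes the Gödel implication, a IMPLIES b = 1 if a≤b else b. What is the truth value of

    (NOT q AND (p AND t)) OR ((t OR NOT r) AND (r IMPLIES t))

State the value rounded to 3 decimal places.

NOT q = 1 − 0.5400 = 0.4600
p AND t = a·b on (0.1300, 0.3100) = 0.0403
NOT q AND (p AND t) = a·b on (0.4600, 0.0403) = 0.0185
NOT r = 1 − 0.4600 = 0.5400
t OR NOT r = a + b − a·b on (0.3100, 0.5400) = 0.6826
r IMPLIES t  [Gödel: 1 if a≤b else b] with a=0.4600, b=0.3100 → 0.3100
(t OR NOT r) AND (r IMPLIES t) = a·b on (0.6826, 0.3100) = 0.2116
(NOT q AND (p AND t)) OR ((t OR NOT r) AND (r IMPLIES t)) = a + b − a·b on (0.0185, 0.2116) = 0.2262

0.226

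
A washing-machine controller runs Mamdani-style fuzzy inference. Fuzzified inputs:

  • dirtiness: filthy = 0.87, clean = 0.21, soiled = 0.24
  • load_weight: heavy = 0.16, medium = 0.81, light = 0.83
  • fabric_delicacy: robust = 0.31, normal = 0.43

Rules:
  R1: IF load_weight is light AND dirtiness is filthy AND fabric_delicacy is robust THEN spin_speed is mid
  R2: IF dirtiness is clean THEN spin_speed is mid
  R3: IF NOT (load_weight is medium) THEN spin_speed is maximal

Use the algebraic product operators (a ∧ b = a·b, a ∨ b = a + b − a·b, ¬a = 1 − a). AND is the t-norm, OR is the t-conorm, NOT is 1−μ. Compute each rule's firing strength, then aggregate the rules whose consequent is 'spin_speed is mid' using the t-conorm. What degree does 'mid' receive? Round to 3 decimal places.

0.387

R1: light=0.83, filthy=0.87, robust=0.31; AND[a·b] → w = 0.2239
R2: clean=0.21 → w = 0.2100
R3: ¬medium=1−0.81=0.19 → w = 0.1900
Rules with consequent 'mid': {R1, R2} → strengths 0.2239, 0.2100
Aggregate via t-conorm [a + b − a·b]: 0.3868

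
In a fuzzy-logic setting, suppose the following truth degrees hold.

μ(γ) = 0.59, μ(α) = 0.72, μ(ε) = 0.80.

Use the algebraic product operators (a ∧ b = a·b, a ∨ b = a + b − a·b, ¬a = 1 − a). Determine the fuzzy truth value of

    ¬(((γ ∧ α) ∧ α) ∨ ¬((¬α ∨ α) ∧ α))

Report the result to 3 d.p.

0.399

γ ∧ α = a·b on (0.5900, 0.7200) = 0.4248
(γ ∧ α) ∧ α = a·b on (0.4248, 0.7200) = 0.3059
¬α = 1 − 0.7200 = 0.2800
¬α ∨ α = a + b − a·b on (0.2800, 0.7200) = 0.7984
(¬α ∨ α) ∧ α = a·b on (0.7984, 0.7200) = 0.5748
¬((¬α ∨ α) ∧ α) = 1 − 0.5748 = 0.4252
((γ ∧ α) ∧ α) ∨ ¬((¬α ∨ α) ∧ α) = a + b − a·b on (0.3059, 0.4252) = 0.6010
¬(((γ ∧ α) ∧ α) ∨ ¬((¬α ∨ α) ∧ α)) = 1 − 0.6010 = 0.3990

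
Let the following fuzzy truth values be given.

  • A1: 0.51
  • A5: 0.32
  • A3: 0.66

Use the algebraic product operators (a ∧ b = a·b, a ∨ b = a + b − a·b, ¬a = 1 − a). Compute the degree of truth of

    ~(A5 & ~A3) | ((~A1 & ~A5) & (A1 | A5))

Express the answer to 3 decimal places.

~A3 = 1 − 0.6600 = 0.3400
A5 & ~A3 = a·b on (0.3200, 0.3400) = 0.1088
~(A5 & ~A3) = 1 − 0.1088 = 0.8912
~A1 = 1 − 0.5100 = 0.4900
~A5 = 1 − 0.3200 = 0.6800
~A1 & ~A5 = a·b on (0.4900, 0.6800) = 0.3332
A1 | A5 = a + b − a·b on (0.5100, 0.3200) = 0.6668
(~A1 & ~A5) & (A1 | A5) = a·b on (0.3332, 0.6668) = 0.2222
~(A5 & ~A3) | ((~A1 & ~A5) & (A1 | A5)) = a + b − a·b on (0.8912, 0.2222) = 0.9154

0.915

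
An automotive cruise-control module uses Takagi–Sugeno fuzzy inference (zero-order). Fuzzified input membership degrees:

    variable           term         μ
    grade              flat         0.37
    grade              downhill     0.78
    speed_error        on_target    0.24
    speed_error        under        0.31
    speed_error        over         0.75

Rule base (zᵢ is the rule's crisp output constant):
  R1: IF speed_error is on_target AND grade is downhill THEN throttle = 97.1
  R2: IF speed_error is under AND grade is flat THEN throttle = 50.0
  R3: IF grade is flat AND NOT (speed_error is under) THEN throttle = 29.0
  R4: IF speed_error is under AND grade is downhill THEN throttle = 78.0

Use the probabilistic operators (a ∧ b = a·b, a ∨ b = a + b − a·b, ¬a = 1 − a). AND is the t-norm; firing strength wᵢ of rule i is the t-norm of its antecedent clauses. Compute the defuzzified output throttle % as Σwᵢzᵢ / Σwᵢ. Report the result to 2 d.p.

R1 (z=97.1): on_target=0.24, downhill=0.78; AND[a·b] → w = 0.1872
R2 (z=50.0): under=0.31, flat=0.37; AND[a·b] → w = 0.1147
R3 (z=29.0): flat=0.37, ¬under=1−0.31=0.69; AND[a·b] → w = 0.2553
R4 (z=78.0): under=0.31, downhill=0.78; AND[a·b] → w = 0.2418
Weighted average = (0.1872·97.1 + 0.1147·50.0 + 0.2553·29.0 + 0.2418·78.0) / (0.1872 + 0.1147 + 0.2553 + 0.2418)
  = 50.1762 / 0.7990 = 62.80

62.80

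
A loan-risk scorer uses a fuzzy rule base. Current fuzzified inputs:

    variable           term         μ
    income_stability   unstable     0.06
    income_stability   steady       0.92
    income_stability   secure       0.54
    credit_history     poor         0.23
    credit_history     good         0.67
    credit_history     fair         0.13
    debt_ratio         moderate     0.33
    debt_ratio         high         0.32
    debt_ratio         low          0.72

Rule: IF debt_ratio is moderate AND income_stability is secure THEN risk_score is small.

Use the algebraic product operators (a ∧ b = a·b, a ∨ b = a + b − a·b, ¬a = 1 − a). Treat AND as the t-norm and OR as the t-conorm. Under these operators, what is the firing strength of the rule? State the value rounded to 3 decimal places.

firing strength: moderate=0.33, secure=0.54; AND[a·b] → w = 0.1782

0.178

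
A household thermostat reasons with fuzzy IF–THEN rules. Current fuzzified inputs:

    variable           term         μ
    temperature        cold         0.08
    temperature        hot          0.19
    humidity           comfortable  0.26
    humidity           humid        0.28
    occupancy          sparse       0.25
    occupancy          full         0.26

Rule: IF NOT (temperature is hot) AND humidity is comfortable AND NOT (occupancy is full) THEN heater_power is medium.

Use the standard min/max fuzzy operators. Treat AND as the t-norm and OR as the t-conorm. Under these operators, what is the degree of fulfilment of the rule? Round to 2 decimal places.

firing strength: ¬hot=1−0.19=0.81, comfortable=0.26, ¬full=1−0.26=0.74; AND[min(a, b)] → w = 0.26

0.26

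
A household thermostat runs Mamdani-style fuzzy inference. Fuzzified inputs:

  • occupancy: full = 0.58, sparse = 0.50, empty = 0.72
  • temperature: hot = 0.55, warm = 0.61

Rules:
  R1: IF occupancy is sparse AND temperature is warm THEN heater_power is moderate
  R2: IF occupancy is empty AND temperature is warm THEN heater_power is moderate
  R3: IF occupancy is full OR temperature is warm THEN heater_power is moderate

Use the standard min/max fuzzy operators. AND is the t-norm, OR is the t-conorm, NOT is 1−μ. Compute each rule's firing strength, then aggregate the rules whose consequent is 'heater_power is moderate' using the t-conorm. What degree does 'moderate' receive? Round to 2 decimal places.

R1: sparse=0.50, warm=0.61; AND[min(a, b)] → w = 0.50
R2: empty=0.72, warm=0.61; AND[min(a, b)] → w = 0.61
R3: full=0.58, warm=0.61; OR[max(a, b)] → w = 0.61
Rules with consequent 'moderate': {R1, R2, R3} → strengths 0.50, 0.61, 0.61
Aggregate via t-conorm [max(a, b)]: 0.61

0.61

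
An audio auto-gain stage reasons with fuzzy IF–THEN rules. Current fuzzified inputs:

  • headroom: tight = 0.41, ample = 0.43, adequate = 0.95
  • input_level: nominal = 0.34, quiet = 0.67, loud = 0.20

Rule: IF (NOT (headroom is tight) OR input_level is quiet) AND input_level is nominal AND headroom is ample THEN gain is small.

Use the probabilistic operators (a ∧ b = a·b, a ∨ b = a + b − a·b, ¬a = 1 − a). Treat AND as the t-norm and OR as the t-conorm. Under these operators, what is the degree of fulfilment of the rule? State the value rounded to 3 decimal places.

firing strength: (¬tight=1−0.41=0.59 OR quiet=0.67) = 0.8647; AND[a·b] with nominal=0.34, ample=0.43 → w = 0.1264

0.126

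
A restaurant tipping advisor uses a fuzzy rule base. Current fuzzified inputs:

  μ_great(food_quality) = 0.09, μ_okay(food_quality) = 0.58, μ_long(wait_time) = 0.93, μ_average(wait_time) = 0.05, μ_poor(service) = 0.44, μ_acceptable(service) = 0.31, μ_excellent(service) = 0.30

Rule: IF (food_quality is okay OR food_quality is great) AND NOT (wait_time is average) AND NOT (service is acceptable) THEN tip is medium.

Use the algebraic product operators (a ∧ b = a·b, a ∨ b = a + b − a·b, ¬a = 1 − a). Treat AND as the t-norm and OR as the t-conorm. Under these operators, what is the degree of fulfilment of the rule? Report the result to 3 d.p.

firing strength: (okay=0.58 OR great=0.09) = 0.6178; AND[a·b] with ¬average=1−0.05=0.95, ¬acceptable=1−0.31=0.69 → w = 0.4050

0.405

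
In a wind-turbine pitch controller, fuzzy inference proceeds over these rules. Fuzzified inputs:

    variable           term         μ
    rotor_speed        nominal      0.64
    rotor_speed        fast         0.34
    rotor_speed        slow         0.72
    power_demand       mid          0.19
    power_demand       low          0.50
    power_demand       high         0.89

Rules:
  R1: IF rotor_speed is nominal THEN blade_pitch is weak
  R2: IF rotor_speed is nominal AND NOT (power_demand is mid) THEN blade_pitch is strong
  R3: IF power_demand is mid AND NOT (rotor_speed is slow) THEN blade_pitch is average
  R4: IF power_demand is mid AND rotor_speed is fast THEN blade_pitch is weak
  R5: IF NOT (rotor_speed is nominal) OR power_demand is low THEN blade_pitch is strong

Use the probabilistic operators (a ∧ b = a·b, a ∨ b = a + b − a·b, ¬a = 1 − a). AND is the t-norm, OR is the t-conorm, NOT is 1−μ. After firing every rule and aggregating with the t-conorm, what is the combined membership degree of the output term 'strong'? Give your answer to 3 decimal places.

0.846

R1: nominal=0.64 → w = 0.6400
R2: nominal=0.64, ¬mid=1−0.19=0.81; AND[a·b] → w = 0.5184
R3: mid=0.19, ¬slow=1−0.72=0.28; AND[a·b] → w = 0.0532
R4: mid=0.19, fast=0.34; AND[a·b] → w = 0.0646
R5: ¬nominal=1−0.64=0.36, low=0.50; OR[a + b − a·b] → w = 0.6800
Rules with consequent 'strong': {R2, R5} → strengths 0.5184, 0.6800
Aggregate via t-conorm [a + b − a·b]: 0.8459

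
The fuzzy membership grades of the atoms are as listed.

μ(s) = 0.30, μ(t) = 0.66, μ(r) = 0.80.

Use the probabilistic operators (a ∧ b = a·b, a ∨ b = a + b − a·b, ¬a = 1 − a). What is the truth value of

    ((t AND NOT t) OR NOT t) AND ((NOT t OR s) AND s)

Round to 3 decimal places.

0.079

NOT t = 1 − 0.6600 = 0.3400
t AND NOT t = a·b on (0.6600, 0.3400) = 0.2244
NOT t = 1 − 0.6600 = 0.3400
(t AND NOT t) OR NOT t = a + b − a·b on (0.2244, 0.3400) = 0.4881
NOT t = 1 − 0.6600 = 0.3400
NOT t OR s = a + b − a·b on (0.3400, 0.3000) = 0.5380
(NOT t OR s) AND s = a·b on (0.5380, 0.3000) = 0.1614
((t AND NOT t) OR NOT t) AND ((NOT t OR s) AND s) = a·b on (0.4881, 0.1614) = 0.0788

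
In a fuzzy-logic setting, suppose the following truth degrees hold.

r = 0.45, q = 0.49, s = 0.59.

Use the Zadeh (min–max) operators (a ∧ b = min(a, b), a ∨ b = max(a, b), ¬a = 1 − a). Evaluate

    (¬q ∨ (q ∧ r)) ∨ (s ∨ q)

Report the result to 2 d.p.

0.59

¬q = 1 − 0.49 = 0.51
q ∧ r = min(a, b) on (0.49, 0.45) = 0.45
¬q ∨ (q ∧ r) = max(a, b) on (0.51, 0.45) = 0.51
s ∨ q = max(a, b) on (0.59, 0.49) = 0.59
(¬q ∨ (q ∧ r)) ∨ (s ∨ q) = max(a, b) on (0.51, 0.59) = 0.59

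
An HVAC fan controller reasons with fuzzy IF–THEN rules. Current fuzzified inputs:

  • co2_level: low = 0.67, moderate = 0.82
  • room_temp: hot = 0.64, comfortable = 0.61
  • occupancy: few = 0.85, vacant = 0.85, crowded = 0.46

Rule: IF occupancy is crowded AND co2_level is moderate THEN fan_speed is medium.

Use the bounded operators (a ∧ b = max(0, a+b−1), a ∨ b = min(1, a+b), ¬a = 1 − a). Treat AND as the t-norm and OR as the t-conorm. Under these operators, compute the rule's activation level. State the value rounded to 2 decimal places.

0.28

firing strength: crowded=0.46, moderate=0.82; AND[max(0, a+b−1)] → w = 0.28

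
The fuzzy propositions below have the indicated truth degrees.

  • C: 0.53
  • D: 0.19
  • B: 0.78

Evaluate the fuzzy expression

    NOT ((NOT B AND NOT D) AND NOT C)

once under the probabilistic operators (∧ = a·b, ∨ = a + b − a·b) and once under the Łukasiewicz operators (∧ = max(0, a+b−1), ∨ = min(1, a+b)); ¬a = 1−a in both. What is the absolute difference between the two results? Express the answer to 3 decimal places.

0.084

Under probabilistic:
  NOT B = 1 − 0.7800 = 0.2200
  NOT D = 1 − 0.1900 = 0.8100
  NOT B AND NOT D = a·b on (0.2200, 0.8100) = 0.1782
  NOT C = 1 − 0.5300 = 0.4700
  (NOT B AND NOT D) AND NOT C = a·b on (0.1782, 0.4700) = 0.0838
  NOT ((NOT B AND NOT D) AND NOT C) = 1 − 0.0838 = 0.9162
  → value = 0.9162
Under Łukasiewicz:
  NOT B = 1 − 0.78 = 0.22
  NOT D = 1 − 0.19 = 0.81
  NOT B AND NOT D = max(0, a+b−1) on (0.22, 0.81) = 0.03
  NOT C = 1 − 0.53 = 0.47
  (NOT B AND NOT D) AND NOT C = max(0, a+b−1) on (0.03, 0.47) = 0.00
  NOT ((NOT B AND NOT D) AND NOT C) = 1 − 0.00 = 1.00
  → value = 1.0000
|0.9162 − 1.0000| = 0.084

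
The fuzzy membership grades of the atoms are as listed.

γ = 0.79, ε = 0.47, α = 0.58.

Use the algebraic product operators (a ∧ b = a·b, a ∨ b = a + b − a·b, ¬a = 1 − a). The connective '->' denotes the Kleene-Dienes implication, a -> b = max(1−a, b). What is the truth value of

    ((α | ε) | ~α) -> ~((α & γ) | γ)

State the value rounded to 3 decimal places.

0.129

α | ε = a + b − a·b on (0.5800, 0.4700) = 0.7774
~α = 1 − 0.5800 = 0.4200
(α | ε) | ~α = a + b − a·b on (0.7774, 0.4200) = 0.8709
α & γ = a·b on (0.5800, 0.7900) = 0.4582
(α & γ) | γ = a + b − a·b on (0.4582, 0.7900) = 0.8862
~((α & γ) | γ) = 1 − 0.8862 = 0.1138
((α | ε) | ~α) -> ~((α & γ) | γ)  [Kleene-Dienes: max(1−a, b)] with a=0.8709, b=0.1138 → 0.1291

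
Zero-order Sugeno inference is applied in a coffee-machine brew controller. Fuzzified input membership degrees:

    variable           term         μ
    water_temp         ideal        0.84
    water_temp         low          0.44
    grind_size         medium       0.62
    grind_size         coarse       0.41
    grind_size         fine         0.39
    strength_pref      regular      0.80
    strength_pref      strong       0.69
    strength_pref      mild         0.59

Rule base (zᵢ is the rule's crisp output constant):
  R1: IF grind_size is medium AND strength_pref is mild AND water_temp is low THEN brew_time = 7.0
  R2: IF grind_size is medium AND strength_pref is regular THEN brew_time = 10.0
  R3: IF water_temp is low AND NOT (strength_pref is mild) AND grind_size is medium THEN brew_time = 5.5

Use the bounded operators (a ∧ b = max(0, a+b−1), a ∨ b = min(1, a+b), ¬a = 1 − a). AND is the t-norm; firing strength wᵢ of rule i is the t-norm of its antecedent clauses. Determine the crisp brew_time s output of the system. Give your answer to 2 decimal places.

R1 (z=7.0): medium=0.62, mild=0.59, low=0.44; AND[max(0, a+b−1)] → w = 0.00
R2 (z=10.0): medium=0.62, regular=0.80; AND[max(0, a+b−1)] → w = 0.42
R3 (z=5.5): low=0.44, ¬mild=1−0.59=0.41, medium=0.62; AND[max(0, a+b−1)] → w = 0.00
Weighted average = (0.00·7.0 + 0.42·10.0 + 0.00·5.5) / (0.00 + 0.42 + 0.00)
  = 4.2000 / 0.4200 = 10.00

10.00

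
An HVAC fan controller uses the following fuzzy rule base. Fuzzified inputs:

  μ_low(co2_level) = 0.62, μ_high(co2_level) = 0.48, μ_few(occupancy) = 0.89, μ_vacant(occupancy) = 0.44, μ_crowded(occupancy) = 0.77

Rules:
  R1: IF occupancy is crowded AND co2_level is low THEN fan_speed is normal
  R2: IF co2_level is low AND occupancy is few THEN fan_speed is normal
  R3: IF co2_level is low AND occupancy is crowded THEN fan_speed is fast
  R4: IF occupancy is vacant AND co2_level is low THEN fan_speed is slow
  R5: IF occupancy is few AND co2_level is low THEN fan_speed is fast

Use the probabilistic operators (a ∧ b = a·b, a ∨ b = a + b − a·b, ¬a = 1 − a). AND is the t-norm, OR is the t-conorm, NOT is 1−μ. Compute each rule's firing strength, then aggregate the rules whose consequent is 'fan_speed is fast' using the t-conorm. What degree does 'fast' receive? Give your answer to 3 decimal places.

R1: crowded=0.77, low=0.62; AND[a·b] → w = 0.4774
R2: low=0.62, few=0.89; AND[a·b] → w = 0.5518
R3: low=0.62, crowded=0.77; AND[a·b] → w = 0.4774
R4: vacant=0.44, low=0.62; AND[a·b] → w = 0.2728
R5: few=0.89, low=0.62; AND[a·b] → w = 0.5518
Rules with consequent 'fast': {R3, R5} → strengths 0.4774, 0.5518
Aggregate via t-conorm [a + b − a·b]: 0.7658

0.766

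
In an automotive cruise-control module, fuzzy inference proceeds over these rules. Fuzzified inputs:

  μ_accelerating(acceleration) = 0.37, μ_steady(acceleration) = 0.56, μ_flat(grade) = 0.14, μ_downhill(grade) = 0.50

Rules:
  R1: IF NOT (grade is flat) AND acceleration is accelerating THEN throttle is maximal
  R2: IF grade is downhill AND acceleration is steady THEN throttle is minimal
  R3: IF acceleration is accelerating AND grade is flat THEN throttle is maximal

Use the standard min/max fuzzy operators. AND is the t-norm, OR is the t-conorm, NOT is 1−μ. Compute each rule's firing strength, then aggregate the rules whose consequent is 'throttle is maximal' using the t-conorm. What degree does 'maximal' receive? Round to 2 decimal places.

R1: ¬flat=1−0.14=0.86, accelerating=0.37; AND[min(a, b)] → w = 0.37
R2: downhill=0.50, steady=0.56; AND[min(a, b)] → w = 0.50
R3: accelerating=0.37, flat=0.14; AND[min(a, b)] → w = 0.14
Rules with consequent 'maximal': {R1, R3} → strengths 0.37, 0.14
Aggregate via t-conorm [max(a, b)]: 0.37

0.37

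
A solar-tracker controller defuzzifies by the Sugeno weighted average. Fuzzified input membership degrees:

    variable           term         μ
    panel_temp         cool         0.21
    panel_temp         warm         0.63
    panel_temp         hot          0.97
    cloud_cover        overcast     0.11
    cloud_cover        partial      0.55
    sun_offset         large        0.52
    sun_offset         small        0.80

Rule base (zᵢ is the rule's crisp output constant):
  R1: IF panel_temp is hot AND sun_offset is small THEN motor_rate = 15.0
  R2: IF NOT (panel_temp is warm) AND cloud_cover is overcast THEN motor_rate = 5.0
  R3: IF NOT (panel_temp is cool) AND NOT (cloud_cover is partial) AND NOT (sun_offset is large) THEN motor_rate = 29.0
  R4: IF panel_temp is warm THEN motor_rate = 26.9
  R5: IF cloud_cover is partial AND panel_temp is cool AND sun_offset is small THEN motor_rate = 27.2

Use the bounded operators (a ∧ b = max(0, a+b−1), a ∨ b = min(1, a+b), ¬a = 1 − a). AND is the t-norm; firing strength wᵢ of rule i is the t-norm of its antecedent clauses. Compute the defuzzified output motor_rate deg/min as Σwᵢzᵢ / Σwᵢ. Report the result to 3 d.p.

20.355

R1 (z=15.0): hot=0.97, small=0.80; AND[max(0, a+b−1)] → w = 0.77
R2 (z=5.0): ¬warm=1−0.63=0.37, overcast=0.11; AND[max(0, a+b−1)] → w = 0.00
R3 (z=29.0): ¬cool=1−0.21=0.79, ¬partial=1−0.55=0.45, ¬large=1−0.52=0.48; AND[max(0, a+b−1)] → w = 0.00
R4 (z=26.9): warm=0.63 → w = 0.63
R5 (z=27.2): partial=0.55, cool=0.21, small=0.80; AND[max(0, a+b−1)] → w = 0.00
Weighted average = (0.77·15.0 + 0.00·5.0 + 0.00·29.0 + 0.63·26.9 + 0.00·27.2) / (0.77 + 0.00 + 0.00 + 0.63 + 0.00)
  = 28.4970 / 1.4000 = 20.355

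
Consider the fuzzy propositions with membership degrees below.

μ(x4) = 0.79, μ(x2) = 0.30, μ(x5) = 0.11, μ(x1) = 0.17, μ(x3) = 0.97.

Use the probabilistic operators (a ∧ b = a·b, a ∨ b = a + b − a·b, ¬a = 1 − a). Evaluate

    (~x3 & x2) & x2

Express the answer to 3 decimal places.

~x3 = 1 − 0.9700 = 0.0300
~x3 & x2 = a·b on (0.0300, 0.3000) = 0.0090
(~x3 & x2) & x2 = a·b on (0.0090, 0.3000) = 0.0027

0.003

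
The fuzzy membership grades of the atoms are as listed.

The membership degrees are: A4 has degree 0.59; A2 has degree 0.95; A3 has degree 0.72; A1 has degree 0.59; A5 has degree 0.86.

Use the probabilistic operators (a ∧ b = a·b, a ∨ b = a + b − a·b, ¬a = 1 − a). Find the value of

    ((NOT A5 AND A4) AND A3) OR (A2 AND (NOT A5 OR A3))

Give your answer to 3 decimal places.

NOT A5 = 1 − 0.8600 = 0.1400
NOT A5 AND A4 = a·b on (0.1400, 0.5900) = 0.0826
(NOT A5 AND A4) AND A3 = a·b on (0.0826, 0.7200) = 0.0595
NOT A5 = 1 − 0.8600 = 0.1400
NOT A5 OR A3 = a + b − a·b on (0.1400, 0.7200) = 0.7592
A2 AND (NOT A5 OR A3) = a·b on (0.9500, 0.7592) = 0.7212
((NOT A5 AND A4) AND A3) OR (A2 AND (NOT A5 OR A3)) = a + b − a·b on (0.0595, 0.7212) = 0.7378

0.738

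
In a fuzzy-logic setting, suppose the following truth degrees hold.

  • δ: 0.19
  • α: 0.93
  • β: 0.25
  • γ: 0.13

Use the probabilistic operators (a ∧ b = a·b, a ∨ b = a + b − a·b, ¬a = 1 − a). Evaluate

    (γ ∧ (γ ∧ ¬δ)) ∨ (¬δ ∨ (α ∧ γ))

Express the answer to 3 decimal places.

¬δ = 1 − 0.1900 = 0.8100
γ ∧ ¬δ = a·b on (0.1300, 0.8100) = 0.1053
γ ∧ (γ ∧ ¬δ) = a·b on (0.1300, 0.1053) = 0.0137
¬δ = 1 − 0.1900 = 0.8100
α ∧ γ = a·b on (0.9300, 0.1300) = 0.1209
¬δ ∨ (α ∧ γ) = a + b − a·b on (0.8100, 0.1209) = 0.8330
(γ ∧ (γ ∧ ¬δ)) ∨ (¬δ ∨ (α ∧ γ)) = a + b − a·b on (0.0137, 0.8330) = 0.8353

0.835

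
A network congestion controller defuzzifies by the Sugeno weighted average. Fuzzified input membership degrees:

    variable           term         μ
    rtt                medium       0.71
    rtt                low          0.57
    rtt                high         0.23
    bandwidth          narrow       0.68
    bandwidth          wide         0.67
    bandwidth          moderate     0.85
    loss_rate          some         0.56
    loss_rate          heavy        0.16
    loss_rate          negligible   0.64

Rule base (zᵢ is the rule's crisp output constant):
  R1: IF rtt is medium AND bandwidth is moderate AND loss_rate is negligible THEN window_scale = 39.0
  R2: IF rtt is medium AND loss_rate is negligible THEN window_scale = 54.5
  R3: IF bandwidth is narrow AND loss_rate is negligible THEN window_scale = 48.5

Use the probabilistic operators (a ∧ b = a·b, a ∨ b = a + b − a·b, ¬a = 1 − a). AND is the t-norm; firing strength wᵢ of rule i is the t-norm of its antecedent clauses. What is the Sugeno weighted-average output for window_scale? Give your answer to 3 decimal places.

47.761

R1 (z=39.0): medium=0.71, moderate=0.85, negligible=0.64; AND[a·b] → w = 0.3862
R2 (z=54.5): medium=0.71, negligible=0.64; AND[a·b] → w = 0.4544
R3 (z=48.5): narrow=0.68, negligible=0.64; AND[a·b] → w = 0.4352
Weighted average = (0.3862·39.0 + 0.4544·54.5 + 0.4352·48.5) / (0.3862 + 0.4544 + 0.4352)
  = 60.9354 / 1.2758 = 47.761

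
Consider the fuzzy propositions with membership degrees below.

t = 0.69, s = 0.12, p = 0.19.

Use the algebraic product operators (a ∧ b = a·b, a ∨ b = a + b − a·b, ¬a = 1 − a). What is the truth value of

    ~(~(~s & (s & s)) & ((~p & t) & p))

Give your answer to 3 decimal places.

0.895

~s = 1 − 0.1200 = 0.8800
s & s = a·b on (0.1200, 0.1200) = 0.0144
~s & (s & s) = a·b on (0.8800, 0.0144) = 0.0127
~(~s & (s & s)) = 1 − 0.0127 = 0.9873
~p = 1 − 0.1900 = 0.8100
~p & t = a·b on (0.8100, 0.6900) = 0.5589
(~p & t) & p = a·b on (0.5589, 0.1900) = 0.1062
~(~s & (s & s)) & ((~p & t) & p) = a·b on (0.9873, 0.1062) = 0.1048
~(~(~s & (s & s)) & ((~p & t) & p)) = 1 − 0.1048 = 0.8952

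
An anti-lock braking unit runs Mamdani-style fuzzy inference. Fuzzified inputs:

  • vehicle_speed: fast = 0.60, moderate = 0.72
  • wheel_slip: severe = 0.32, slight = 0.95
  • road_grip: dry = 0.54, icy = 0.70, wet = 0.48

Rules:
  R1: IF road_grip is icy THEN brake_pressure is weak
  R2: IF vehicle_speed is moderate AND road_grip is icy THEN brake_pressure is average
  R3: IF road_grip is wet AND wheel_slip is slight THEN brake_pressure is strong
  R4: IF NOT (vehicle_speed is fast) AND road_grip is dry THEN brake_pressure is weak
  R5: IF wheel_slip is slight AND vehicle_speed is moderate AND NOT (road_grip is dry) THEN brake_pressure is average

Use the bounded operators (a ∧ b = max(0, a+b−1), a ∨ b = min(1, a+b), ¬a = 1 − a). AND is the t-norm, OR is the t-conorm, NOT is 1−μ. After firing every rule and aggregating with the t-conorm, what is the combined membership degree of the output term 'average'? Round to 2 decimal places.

0.55

R1: icy=0.70 → w = 0.70
R2: moderate=0.72, icy=0.70; AND[max(0, a+b−1)] → w = 0.42
R3: wet=0.48, slight=0.95; AND[max(0, a+b−1)] → w = 0.43
R4: ¬fast=1−0.60=0.40, dry=0.54; AND[max(0, a+b−1)] → w = 0.00
R5: slight=0.95, moderate=0.72, ¬dry=1−0.54=0.46; AND[max(0, a+b−1)] → w = 0.13
Rules with consequent 'average': {R2, R5} → strengths 0.42, 0.13
Aggregate via t-conorm [min(1, a+b)]: 0.55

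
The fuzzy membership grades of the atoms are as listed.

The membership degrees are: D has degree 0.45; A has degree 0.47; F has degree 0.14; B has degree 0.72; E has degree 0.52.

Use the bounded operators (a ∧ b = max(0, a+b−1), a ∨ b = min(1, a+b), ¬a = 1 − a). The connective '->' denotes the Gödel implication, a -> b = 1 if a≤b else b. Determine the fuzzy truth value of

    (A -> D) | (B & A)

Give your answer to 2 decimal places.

A -> D  [Gödel: 1 if a≤b else b] with a=0.47, b=0.45 → 0.45
B & A = max(0, a+b−1) on (0.72, 0.47) = 0.19
(A -> D) | (B & A) = min(1, a+b) on (0.45, 0.19) = 0.64

0.64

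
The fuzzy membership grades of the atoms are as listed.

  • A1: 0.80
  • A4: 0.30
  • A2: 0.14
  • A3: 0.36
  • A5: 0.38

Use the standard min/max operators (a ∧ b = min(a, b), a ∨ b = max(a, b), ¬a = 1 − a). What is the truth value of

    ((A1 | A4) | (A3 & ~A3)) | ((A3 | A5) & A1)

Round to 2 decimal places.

0.80

A1 | A4 = max(a, b) on (0.80, 0.30) = 0.80
~A3 = 1 − 0.36 = 0.64
A3 & ~A3 = min(a, b) on (0.36, 0.64) = 0.36
(A1 | A4) | (A3 & ~A3) = max(a, b) on (0.80, 0.36) = 0.80
A3 | A5 = max(a, b) on (0.36, 0.38) = 0.38
(A3 | A5) & A1 = min(a, b) on (0.38, 0.80) = 0.38
((A1 | A4) | (A3 & ~A3)) | ((A3 | A5) & A1) = max(a, b) on (0.80, 0.38) = 0.80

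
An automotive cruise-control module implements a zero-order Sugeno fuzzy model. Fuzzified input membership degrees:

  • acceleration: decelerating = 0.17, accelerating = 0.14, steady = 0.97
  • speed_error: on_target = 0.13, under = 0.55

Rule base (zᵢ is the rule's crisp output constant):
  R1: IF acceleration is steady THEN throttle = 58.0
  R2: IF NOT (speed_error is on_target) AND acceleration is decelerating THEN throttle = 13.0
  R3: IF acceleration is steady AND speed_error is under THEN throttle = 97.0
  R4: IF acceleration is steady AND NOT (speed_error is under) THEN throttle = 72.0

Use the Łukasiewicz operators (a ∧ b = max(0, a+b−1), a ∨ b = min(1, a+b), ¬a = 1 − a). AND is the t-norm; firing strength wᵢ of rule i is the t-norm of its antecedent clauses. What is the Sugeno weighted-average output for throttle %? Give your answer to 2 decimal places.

70.49

R1 (z=58.0): steady=0.97 → w = 0.97
R2 (z=13.0): ¬on_target=1−0.13=0.87, decelerating=0.17; AND[max(0, a+b−1)] → w = 0.04
R3 (z=97.0): steady=0.97, under=0.55; AND[max(0, a+b−1)] → w = 0.52
R4 (z=72.0): steady=0.97, ¬under=1−0.55=0.45; AND[max(0, a+b−1)] → w = 0.42
Weighted average = (0.97·58.0 + 0.04·13.0 + 0.52·97.0 + 0.42·72.0) / (0.97 + 0.04 + 0.52 + 0.42)
  = 137.4600 / 1.9500 = 70.49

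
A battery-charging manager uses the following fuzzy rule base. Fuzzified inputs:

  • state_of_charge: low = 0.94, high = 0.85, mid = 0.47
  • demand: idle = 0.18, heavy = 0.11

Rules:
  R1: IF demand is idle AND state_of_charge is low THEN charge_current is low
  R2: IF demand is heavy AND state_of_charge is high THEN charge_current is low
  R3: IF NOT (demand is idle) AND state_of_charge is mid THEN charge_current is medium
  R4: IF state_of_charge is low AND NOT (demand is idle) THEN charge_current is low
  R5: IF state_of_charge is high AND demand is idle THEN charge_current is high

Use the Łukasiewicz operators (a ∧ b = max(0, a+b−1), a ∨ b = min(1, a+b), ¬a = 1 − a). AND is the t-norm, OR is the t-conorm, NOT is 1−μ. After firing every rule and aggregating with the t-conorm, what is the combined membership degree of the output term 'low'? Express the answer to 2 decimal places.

R1: idle=0.18, low=0.94; AND[max(0, a+b−1)] → w = 0.12
R2: heavy=0.11, high=0.85; AND[max(0, a+b−1)] → w = 0.00
R3: ¬idle=1−0.18=0.82, mid=0.47; AND[max(0, a+b−1)] → w = 0.29
R4: low=0.94, ¬idle=1−0.18=0.82; AND[max(0, a+b−1)] → w = 0.76
R5: high=0.85, idle=0.18; AND[max(0, a+b−1)] → w = 0.03
Rules with consequent 'low': {R1, R2, R4} → strengths 0.12, 0.00, 0.76
Aggregate via t-conorm [min(1, a+b)]: 0.88

0.88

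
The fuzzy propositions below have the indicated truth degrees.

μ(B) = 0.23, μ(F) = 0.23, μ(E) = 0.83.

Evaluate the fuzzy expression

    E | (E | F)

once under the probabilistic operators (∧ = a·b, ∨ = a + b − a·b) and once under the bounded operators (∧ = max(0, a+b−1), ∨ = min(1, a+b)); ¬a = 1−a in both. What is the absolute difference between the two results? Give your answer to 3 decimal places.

Under probabilistic:
  E | F = a + b − a·b on (0.8300, 0.2300) = 0.8691
  E | (E | F) = a + b − a·b on (0.8300, 0.8691) = 0.9777
  → value = 0.9777
Under bounded:
  E | F = min(1, a+b) on (0.83, 0.23) = 1.00
  E | (E | F) = min(1, a+b) on (0.83, 1.00) = 1.00
  → value = 1.0000
|0.9777 − 1.0000| = 0.022

0.022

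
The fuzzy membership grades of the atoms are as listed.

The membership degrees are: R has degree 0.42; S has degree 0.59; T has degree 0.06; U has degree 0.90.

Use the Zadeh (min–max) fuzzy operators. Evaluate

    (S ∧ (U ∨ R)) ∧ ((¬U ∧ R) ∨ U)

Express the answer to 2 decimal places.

0.59

U ∨ R = max(a, b) on (0.90, 0.42) = 0.90
S ∧ (U ∨ R) = min(a, b) on (0.59, 0.90) = 0.59
¬U = 1 − 0.90 = 0.10
¬U ∧ R = min(a, b) on (0.10, 0.42) = 0.10
(¬U ∧ R) ∨ U = max(a, b) on (0.10, 0.90) = 0.90
(S ∧ (U ∨ R)) ∧ ((¬U ∧ R) ∨ U) = min(a, b) on (0.59, 0.90) = 0.59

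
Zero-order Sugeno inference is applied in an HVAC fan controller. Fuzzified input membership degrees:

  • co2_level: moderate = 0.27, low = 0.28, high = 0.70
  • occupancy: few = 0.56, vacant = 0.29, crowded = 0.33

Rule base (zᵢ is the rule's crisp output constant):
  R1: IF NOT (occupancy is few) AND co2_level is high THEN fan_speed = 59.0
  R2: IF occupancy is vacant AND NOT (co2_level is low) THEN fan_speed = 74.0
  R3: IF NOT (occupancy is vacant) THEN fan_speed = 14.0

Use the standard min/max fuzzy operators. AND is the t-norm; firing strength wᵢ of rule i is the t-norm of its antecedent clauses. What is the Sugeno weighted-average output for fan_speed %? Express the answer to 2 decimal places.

39.83

R1 (z=59.0): ¬few=1−0.56=0.44, high=0.70; AND[min(a, b)] → w = 0.44
R2 (z=74.0): vacant=0.29, ¬low=1−0.28=0.72; AND[min(a, b)] → w = 0.29
R3 (z=14.0): ¬vacant=1−0.29=0.71 → w = 0.71
Weighted average = (0.44·59.0 + 0.29·74.0 + 0.71·14.0) / (0.44 + 0.29 + 0.71)
  = 57.3600 / 1.4400 = 39.83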